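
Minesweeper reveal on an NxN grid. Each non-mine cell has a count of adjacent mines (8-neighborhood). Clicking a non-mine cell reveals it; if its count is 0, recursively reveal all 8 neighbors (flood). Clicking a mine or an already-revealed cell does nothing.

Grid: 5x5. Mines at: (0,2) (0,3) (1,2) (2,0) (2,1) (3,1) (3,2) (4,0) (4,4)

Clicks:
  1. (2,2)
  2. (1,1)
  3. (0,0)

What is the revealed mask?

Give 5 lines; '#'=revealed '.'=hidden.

Click 1 (2,2) count=4: revealed 1 new [(2,2)] -> total=1
Click 2 (1,1) count=4: revealed 1 new [(1,1)] -> total=2
Click 3 (0,0) count=0: revealed 3 new [(0,0) (0,1) (1,0)] -> total=5

Answer: ##...
##...
..#..
.....
.....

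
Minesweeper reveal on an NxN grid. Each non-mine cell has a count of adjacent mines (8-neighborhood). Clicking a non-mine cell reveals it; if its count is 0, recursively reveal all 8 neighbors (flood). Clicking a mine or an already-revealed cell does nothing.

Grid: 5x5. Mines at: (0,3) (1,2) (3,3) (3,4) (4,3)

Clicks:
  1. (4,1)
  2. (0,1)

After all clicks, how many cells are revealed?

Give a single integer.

Answer: 13

Derivation:
Click 1 (4,1) count=0: revealed 13 new [(0,0) (0,1) (1,0) (1,1) (2,0) (2,1) (2,2) (3,0) (3,1) (3,2) (4,0) (4,1) (4,2)] -> total=13
Click 2 (0,1) count=1: revealed 0 new [(none)] -> total=13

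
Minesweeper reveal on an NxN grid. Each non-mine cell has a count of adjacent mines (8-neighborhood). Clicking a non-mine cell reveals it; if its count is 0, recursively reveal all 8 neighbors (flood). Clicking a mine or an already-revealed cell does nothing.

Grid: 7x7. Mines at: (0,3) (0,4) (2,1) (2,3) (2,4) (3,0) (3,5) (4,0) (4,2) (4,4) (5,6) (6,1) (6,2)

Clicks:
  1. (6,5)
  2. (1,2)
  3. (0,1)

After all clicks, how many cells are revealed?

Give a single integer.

Click 1 (6,5) count=1: revealed 1 new [(6,5)] -> total=1
Click 2 (1,2) count=3: revealed 1 new [(1,2)] -> total=2
Click 3 (0,1) count=0: revealed 5 new [(0,0) (0,1) (0,2) (1,0) (1,1)] -> total=7

Answer: 7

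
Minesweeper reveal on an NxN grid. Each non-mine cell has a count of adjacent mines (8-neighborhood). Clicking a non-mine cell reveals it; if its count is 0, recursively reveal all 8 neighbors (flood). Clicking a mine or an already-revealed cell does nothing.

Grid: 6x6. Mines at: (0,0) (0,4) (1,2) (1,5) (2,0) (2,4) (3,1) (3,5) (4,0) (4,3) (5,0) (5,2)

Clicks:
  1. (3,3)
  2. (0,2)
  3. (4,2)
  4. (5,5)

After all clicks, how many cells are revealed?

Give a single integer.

Answer: 7

Derivation:
Click 1 (3,3) count=2: revealed 1 new [(3,3)] -> total=1
Click 2 (0,2) count=1: revealed 1 new [(0,2)] -> total=2
Click 3 (4,2) count=3: revealed 1 new [(4,2)] -> total=3
Click 4 (5,5) count=0: revealed 4 new [(4,4) (4,5) (5,4) (5,5)] -> total=7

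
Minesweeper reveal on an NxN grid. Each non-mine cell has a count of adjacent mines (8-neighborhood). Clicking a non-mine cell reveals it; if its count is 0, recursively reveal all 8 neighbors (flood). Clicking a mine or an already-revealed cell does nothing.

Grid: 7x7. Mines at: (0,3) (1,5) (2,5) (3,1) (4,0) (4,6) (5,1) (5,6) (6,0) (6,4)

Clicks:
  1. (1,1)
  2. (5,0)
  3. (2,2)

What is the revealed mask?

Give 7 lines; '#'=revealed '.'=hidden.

Answer: ###....
###....
###....
.......
.......
#......
.......

Derivation:
Click 1 (1,1) count=0: revealed 9 new [(0,0) (0,1) (0,2) (1,0) (1,1) (1,2) (2,0) (2,1) (2,2)] -> total=9
Click 2 (5,0) count=3: revealed 1 new [(5,0)] -> total=10
Click 3 (2,2) count=1: revealed 0 new [(none)] -> total=10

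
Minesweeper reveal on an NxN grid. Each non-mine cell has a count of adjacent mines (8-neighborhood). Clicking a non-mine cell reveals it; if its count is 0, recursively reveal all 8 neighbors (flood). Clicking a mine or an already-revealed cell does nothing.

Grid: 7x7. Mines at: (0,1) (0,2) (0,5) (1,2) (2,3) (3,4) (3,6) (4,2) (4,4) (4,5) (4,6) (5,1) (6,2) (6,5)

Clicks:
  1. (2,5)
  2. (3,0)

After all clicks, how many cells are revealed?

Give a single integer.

Click 1 (2,5) count=2: revealed 1 new [(2,5)] -> total=1
Click 2 (3,0) count=0: revealed 8 new [(1,0) (1,1) (2,0) (2,1) (3,0) (3,1) (4,0) (4,1)] -> total=9

Answer: 9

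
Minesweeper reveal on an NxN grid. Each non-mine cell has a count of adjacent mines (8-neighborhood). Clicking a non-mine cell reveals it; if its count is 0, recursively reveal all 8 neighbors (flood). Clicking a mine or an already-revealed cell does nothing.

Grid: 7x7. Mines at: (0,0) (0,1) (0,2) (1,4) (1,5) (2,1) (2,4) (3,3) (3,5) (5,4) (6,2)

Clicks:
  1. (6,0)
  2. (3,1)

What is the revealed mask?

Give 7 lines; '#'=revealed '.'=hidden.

Answer: .......
.......
.......
###....
###....
###....
##.....

Derivation:
Click 1 (6,0) count=0: revealed 11 new [(3,0) (3,1) (3,2) (4,0) (4,1) (4,2) (5,0) (5,1) (5,2) (6,0) (6,1)] -> total=11
Click 2 (3,1) count=1: revealed 0 new [(none)] -> total=11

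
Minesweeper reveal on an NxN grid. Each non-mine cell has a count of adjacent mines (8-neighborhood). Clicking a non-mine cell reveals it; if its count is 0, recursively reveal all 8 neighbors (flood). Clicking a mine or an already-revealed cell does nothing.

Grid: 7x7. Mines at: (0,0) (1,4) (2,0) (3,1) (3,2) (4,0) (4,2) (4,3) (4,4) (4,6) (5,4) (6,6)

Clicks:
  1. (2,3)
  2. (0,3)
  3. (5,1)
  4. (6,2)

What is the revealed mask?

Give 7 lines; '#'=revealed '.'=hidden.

Click 1 (2,3) count=2: revealed 1 new [(2,3)] -> total=1
Click 2 (0,3) count=1: revealed 1 new [(0,3)] -> total=2
Click 3 (5,1) count=2: revealed 1 new [(5,1)] -> total=3
Click 4 (6,2) count=0: revealed 7 new [(5,0) (5,2) (5,3) (6,0) (6,1) (6,2) (6,3)] -> total=10

Answer: ...#...
.......
...#...
.......
.......
####...
####...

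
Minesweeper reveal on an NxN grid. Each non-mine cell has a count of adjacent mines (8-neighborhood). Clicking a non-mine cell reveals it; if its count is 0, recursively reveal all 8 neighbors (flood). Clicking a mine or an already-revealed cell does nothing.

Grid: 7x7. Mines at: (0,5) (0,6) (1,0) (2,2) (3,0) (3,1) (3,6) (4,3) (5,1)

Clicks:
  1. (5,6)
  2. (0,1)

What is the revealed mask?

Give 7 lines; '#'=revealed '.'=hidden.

Answer: .#.....
.......
.......
.......
....###
..#####
..#####

Derivation:
Click 1 (5,6) count=0: revealed 13 new [(4,4) (4,5) (4,6) (5,2) (5,3) (5,4) (5,5) (5,6) (6,2) (6,3) (6,4) (6,5) (6,6)] -> total=13
Click 2 (0,1) count=1: revealed 1 new [(0,1)] -> total=14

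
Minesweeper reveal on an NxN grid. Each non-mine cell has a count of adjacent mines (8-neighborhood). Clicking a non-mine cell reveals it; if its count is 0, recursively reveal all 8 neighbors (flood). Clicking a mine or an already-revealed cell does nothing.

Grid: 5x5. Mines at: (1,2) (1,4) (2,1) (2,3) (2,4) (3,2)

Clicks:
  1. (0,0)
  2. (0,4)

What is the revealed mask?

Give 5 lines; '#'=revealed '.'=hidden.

Click 1 (0,0) count=0: revealed 4 new [(0,0) (0,1) (1,0) (1,1)] -> total=4
Click 2 (0,4) count=1: revealed 1 new [(0,4)] -> total=5

Answer: ##..#
##...
.....
.....
.....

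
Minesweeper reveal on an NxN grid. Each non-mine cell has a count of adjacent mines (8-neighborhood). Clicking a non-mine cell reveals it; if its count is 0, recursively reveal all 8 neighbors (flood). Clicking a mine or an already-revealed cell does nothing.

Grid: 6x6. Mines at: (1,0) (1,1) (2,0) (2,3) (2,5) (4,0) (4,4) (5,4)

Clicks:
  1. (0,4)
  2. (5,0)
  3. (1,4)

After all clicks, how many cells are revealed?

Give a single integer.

Answer: 9

Derivation:
Click 1 (0,4) count=0: revealed 8 new [(0,2) (0,3) (0,4) (0,5) (1,2) (1,3) (1,4) (1,5)] -> total=8
Click 2 (5,0) count=1: revealed 1 new [(5,0)] -> total=9
Click 3 (1,4) count=2: revealed 0 new [(none)] -> total=9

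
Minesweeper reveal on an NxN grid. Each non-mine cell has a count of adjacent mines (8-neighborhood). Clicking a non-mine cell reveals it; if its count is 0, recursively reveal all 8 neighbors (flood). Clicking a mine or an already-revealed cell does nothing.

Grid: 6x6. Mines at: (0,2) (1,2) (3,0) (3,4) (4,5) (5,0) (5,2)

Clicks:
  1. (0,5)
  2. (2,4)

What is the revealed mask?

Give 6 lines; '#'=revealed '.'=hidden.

Answer: ...###
...###
...###
......
......
......

Derivation:
Click 1 (0,5) count=0: revealed 9 new [(0,3) (0,4) (0,5) (1,3) (1,4) (1,5) (2,3) (2,4) (2,5)] -> total=9
Click 2 (2,4) count=1: revealed 0 new [(none)] -> total=9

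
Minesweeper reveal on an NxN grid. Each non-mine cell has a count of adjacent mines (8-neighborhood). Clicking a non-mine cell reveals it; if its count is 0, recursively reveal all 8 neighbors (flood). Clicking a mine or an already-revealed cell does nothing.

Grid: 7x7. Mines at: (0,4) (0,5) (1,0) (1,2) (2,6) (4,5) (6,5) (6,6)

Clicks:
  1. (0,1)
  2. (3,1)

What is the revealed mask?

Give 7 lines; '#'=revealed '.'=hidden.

Answer: .#.....
...###.
######.
######.
#####..
#####..
#####..

Derivation:
Click 1 (0,1) count=2: revealed 1 new [(0,1)] -> total=1
Click 2 (3,1) count=0: revealed 30 new [(1,3) (1,4) (1,5) (2,0) (2,1) (2,2) (2,3) (2,4) (2,5) (3,0) (3,1) (3,2) (3,3) (3,4) (3,5) (4,0) (4,1) (4,2) (4,3) (4,4) (5,0) (5,1) (5,2) (5,3) (5,4) (6,0) (6,1) (6,2) (6,3) (6,4)] -> total=31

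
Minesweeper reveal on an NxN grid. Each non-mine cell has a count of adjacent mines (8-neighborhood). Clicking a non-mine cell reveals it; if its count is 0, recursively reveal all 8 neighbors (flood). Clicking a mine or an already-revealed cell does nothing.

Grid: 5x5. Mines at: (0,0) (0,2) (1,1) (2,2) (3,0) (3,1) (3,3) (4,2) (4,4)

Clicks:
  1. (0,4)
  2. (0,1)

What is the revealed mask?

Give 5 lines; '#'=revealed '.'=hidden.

Answer: .#.##
...##
...##
.....
.....

Derivation:
Click 1 (0,4) count=0: revealed 6 new [(0,3) (0,4) (1,3) (1,4) (2,3) (2,4)] -> total=6
Click 2 (0,1) count=3: revealed 1 new [(0,1)] -> total=7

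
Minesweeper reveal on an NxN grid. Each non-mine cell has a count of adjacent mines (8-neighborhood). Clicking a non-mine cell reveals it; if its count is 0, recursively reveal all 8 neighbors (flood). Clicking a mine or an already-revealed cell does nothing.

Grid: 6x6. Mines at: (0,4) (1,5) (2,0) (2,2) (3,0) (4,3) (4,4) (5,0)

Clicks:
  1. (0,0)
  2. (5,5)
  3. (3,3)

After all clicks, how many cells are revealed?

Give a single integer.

Answer: 10

Derivation:
Click 1 (0,0) count=0: revealed 8 new [(0,0) (0,1) (0,2) (0,3) (1,0) (1,1) (1,2) (1,3)] -> total=8
Click 2 (5,5) count=1: revealed 1 new [(5,5)] -> total=9
Click 3 (3,3) count=3: revealed 1 new [(3,3)] -> total=10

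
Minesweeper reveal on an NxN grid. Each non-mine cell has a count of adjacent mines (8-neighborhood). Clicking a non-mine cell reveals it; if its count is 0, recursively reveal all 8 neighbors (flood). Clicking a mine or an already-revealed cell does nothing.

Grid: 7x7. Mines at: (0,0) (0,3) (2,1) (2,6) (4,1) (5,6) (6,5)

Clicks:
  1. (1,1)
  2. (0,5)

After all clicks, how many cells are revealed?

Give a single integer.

Click 1 (1,1) count=2: revealed 1 new [(1,1)] -> total=1
Click 2 (0,5) count=0: revealed 6 new [(0,4) (0,5) (0,6) (1,4) (1,5) (1,6)] -> total=7

Answer: 7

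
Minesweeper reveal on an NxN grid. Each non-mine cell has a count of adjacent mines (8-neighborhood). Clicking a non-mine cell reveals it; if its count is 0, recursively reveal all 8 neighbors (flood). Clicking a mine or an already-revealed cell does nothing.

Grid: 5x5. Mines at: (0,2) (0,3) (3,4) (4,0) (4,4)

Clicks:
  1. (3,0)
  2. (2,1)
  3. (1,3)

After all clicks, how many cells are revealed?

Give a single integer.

Click 1 (3,0) count=1: revealed 1 new [(3,0)] -> total=1
Click 2 (2,1) count=0: revealed 16 new [(0,0) (0,1) (1,0) (1,1) (1,2) (1,3) (2,0) (2,1) (2,2) (2,3) (3,1) (3,2) (3,3) (4,1) (4,2) (4,3)] -> total=17
Click 3 (1,3) count=2: revealed 0 new [(none)] -> total=17

Answer: 17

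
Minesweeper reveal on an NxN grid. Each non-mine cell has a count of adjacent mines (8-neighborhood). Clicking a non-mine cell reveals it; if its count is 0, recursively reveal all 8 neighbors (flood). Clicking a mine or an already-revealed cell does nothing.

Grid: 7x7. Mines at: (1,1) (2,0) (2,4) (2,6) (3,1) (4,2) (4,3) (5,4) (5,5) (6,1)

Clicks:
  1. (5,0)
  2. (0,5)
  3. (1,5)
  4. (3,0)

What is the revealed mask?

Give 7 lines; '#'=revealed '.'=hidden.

Click 1 (5,0) count=1: revealed 1 new [(5,0)] -> total=1
Click 2 (0,5) count=0: revealed 10 new [(0,2) (0,3) (0,4) (0,5) (0,6) (1,2) (1,3) (1,4) (1,5) (1,6)] -> total=11
Click 3 (1,5) count=2: revealed 0 new [(none)] -> total=11
Click 4 (3,0) count=2: revealed 1 new [(3,0)] -> total=12

Answer: ..#####
..#####
.......
#......
.......
#......
.......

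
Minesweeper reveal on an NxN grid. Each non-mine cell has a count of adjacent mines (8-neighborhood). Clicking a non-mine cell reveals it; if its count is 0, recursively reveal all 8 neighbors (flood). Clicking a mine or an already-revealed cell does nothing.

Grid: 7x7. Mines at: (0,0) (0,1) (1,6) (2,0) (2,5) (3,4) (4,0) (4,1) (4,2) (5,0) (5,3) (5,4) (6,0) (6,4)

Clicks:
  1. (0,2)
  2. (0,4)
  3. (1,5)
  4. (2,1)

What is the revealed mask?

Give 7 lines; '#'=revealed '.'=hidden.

Click 1 (0,2) count=1: revealed 1 new [(0,2)] -> total=1
Click 2 (0,4) count=0: revealed 15 new [(0,3) (0,4) (0,5) (1,1) (1,2) (1,3) (1,4) (1,5) (2,1) (2,2) (2,3) (2,4) (3,1) (3,2) (3,3)] -> total=16
Click 3 (1,5) count=2: revealed 0 new [(none)] -> total=16
Click 4 (2,1) count=1: revealed 0 new [(none)] -> total=16

Answer: ..####.
.#####.
.####..
.###...
.......
.......
.......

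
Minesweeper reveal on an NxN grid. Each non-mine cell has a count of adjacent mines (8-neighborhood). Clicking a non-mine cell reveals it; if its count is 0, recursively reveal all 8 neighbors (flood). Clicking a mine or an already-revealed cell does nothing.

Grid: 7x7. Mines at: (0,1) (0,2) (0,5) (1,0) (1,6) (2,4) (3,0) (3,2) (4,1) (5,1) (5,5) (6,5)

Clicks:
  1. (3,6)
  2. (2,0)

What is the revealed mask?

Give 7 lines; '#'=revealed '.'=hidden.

Click 1 (3,6) count=0: revealed 6 new [(2,5) (2,6) (3,5) (3,6) (4,5) (4,6)] -> total=6
Click 2 (2,0) count=2: revealed 1 new [(2,0)] -> total=7

Answer: .......
.......
#....##
.....##
.....##
.......
.......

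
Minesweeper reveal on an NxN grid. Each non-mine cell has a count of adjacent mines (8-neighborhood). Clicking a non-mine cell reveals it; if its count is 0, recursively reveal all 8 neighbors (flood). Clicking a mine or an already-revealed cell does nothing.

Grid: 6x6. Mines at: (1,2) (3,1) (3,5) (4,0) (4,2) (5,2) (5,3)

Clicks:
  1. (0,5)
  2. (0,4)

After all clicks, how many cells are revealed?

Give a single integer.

Answer: 9

Derivation:
Click 1 (0,5) count=0: revealed 9 new [(0,3) (0,4) (0,5) (1,3) (1,4) (1,5) (2,3) (2,4) (2,5)] -> total=9
Click 2 (0,4) count=0: revealed 0 new [(none)] -> total=9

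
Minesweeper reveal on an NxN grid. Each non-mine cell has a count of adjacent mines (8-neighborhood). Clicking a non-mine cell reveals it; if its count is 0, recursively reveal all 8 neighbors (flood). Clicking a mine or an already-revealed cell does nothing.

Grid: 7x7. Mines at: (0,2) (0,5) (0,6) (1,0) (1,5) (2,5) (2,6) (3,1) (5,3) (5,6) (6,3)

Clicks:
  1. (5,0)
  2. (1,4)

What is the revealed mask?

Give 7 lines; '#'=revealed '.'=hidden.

Answer: .......
....#..
.......
.......
###....
###....
###....

Derivation:
Click 1 (5,0) count=0: revealed 9 new [(4,0) (4,1) (4,2) (5,0) (5,1) (5,2) (6,0) (6,1) (6,2)] -> total=9
Click 2 (1,4) count=3: revealed 1 new [(1,4)] -> total=10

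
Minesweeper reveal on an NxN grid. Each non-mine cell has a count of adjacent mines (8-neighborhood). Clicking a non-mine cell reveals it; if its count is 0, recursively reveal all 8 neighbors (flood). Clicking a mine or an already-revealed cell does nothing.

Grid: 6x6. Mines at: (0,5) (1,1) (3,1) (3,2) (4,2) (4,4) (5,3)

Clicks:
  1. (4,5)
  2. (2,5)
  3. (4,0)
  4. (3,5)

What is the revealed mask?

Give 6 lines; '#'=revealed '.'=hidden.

Answer: ..###.
..####
..####
...###
#....#
......

Derivation:
Click 1 (4,5) count=1: revealed 1 new [(4,5)] -> total=1
Click 2 (2,5) count=0: revealed 14 new [(0,2) (0,3) (0,4) (1,2) (1,3) (1,4) (1,5) (2,2) (2,3) (2,4) (2,5) (3,3) (3,4) (3,5)] -> total=15
Click 3 (4,0) count=1: revealed 1 new [(4,0)] -> total=16
Click 4 (3,5) count=1: revealed 0 new [(none)] -> total=16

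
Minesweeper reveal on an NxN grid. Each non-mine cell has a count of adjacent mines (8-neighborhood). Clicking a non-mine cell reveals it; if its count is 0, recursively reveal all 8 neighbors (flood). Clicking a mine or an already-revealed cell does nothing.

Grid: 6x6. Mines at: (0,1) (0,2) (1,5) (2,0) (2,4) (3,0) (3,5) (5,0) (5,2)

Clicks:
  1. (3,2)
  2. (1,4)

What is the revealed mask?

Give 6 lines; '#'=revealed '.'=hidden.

Click 1 (3,2) count=0: revealed 12 new [(1,1) (1,2) (1,3) (2,1) (2,2) (2,3) (3,1) (3,2) (3,3) (4,1) (4,2) (4,3)] -> total=12
Click 2 (1,4) count=2: revealed 1 new [(1,4)] -> total=13

Answer: ......
.####.
.###..
.###..
.###..
......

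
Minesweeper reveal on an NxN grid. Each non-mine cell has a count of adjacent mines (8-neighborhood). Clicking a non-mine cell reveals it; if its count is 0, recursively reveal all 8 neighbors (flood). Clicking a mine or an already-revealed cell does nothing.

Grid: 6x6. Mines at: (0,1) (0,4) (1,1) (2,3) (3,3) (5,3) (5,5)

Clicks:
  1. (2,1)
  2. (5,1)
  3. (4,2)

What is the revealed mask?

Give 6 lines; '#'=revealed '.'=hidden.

Answer: ......
......
###...
###...
###...
###...

Derivation:
Click 1 (2,1) count=1: revealed 1 new [(2,1)] -> total=1
Click 2 (5,1) count=0: revealed 11 new [(2,0) (2,2) (3,0) (3,1) (3,2) (4,0) (4,1) (4,2) (5,0) (5,1) (5,2)] -> total=12
Click 3 (4,2) count=2: revealed 0 new [(none)] -> total=12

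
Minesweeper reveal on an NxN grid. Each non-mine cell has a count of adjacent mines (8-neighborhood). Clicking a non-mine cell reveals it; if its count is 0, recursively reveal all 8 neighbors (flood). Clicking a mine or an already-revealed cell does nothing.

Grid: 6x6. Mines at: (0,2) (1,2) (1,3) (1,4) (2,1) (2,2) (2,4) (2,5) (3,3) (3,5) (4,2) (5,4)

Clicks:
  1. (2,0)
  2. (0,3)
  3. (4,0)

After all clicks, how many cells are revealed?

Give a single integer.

Answer: 8

Derivation:
Click 1 (2,0) count=1: revealed 1 new [(2,0)] -> total=1
Click 2 (0,3) count=4: revealed 1 new [(0,3)] -> total=2
Click 3 (4,0) count=0: revealed 6 new [(3,0) (3,1) (4,0) (4,1) (5,0) (5,1)] -> total=8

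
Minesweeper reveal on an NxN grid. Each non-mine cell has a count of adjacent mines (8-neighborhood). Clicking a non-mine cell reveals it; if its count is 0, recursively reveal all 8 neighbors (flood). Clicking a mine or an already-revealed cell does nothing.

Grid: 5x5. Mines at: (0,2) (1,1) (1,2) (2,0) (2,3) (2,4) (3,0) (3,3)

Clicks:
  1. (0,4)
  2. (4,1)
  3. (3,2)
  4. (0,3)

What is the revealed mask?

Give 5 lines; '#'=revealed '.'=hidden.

Click 1 (0,4) count=0: revealed 4 new [(0,3) (0,4) (1,3) (1,4)] -> total=4
Click 2 (4,1) count=1: revealed 1 new [(4,1)] -> total=5
Click 3 (3,2) count=2: revealed 1 new [(3,2)] -> total=6
Click 4 (0,3) count=2: revealed 0 new [(none)] -> total=6

Answer: ...##
...##
.....
..#..
.#...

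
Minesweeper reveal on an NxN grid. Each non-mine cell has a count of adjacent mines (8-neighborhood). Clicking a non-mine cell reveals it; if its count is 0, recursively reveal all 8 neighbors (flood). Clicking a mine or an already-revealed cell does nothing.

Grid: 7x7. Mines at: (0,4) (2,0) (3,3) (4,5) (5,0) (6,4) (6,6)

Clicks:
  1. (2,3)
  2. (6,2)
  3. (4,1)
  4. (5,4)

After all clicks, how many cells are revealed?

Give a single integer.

Click 1 (2,3) count=1: revealed 1 new [(2,3)] -> total=1
Click 2 (6,2) count=0: revealed 9 new [(4,1) (4,2) (4,3) (5,1) (5,2) (5,3) (6,1) (6,2) (6,3)] -> total=10
Click 3 (4,1) count=1: revealed 0 new [(none)] -> total=10
Click 4 (5,4) count=2: revealed 1 new [(5,4)] -> total=11

Answer: 11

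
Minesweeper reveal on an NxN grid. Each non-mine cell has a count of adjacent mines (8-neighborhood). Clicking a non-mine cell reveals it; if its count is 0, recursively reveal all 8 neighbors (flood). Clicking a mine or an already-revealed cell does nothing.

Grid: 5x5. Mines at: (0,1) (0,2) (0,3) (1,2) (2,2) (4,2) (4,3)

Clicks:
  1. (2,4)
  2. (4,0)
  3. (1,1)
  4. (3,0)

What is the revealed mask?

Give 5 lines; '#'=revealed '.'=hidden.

Answer: .....
##.##
##.##
##.##
##...

Derivation:
Click 1 (2,4) count=0: revealed 6 new [(1,3) (1,4) (2,3) (2,4) (3,3) (3,4)] -> total=6
Click 2 (4,0) count=0: revealed 8 new [(1,0) (1,1) (2,0) (2,1) (3,0) (3,1) (4,0) (4,1)] -> total=14
Click 3 (1,1) count=4: revealed 0 new [(none)] -> total=14
Click 4 (3,0) count=0: revealed 0 new [(none)] -> total=14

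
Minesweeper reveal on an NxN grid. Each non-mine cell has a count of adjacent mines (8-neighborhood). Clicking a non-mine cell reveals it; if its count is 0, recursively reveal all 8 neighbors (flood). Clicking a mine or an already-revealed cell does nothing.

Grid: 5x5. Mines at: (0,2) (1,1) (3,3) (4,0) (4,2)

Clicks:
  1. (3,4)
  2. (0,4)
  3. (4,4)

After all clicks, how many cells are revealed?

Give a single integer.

Click 1 (3,4) count=1: revealed 1 new [(3,4)] -> total=1
Click 2 (0,4) count=0: revealed 6 new [(0,3) (0,4) (1,3) (1,4) (2,3) (2,4)] -> total=7
Click 3 (4,4) count=1: revealed 1 new [(4,4)] -> total=8

Answer: 8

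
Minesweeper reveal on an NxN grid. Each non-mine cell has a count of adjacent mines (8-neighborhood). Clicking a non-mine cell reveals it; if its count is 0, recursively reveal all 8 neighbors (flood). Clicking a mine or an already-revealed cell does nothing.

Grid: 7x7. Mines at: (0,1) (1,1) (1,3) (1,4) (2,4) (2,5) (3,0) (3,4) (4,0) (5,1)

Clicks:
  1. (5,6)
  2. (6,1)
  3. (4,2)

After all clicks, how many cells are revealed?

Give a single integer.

Answer: 18

Derivation:
Click 1 (5,6) count=0: revealed 17 new [(3,5) (3,6) (4,2) (4,3) (4,4) (4,5) (4,6) (5,2) (5,3) (5,4) (5,5) (5,6) (6,2) (6,3) (6,4) (6,5) (6,6)] -> total=17
Click 2 (6,1) count=1: revealed 1 new [(6,1)] -> total=18
Click 3 (4,2) count=1: revealed 0 new [(none)] -> total=18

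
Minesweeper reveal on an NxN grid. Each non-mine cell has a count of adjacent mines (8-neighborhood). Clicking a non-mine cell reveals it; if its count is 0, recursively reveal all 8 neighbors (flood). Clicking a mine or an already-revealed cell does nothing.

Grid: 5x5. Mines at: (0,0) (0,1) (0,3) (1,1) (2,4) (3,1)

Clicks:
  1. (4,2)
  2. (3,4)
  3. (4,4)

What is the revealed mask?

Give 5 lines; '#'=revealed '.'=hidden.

Click 1 (4,2) count=1: revealed 1 new [(4,2)] -> total=1
Click 2 (3,4) count=1: revealed 1 new [(3,4)] -> total=2
Click 3 (4,4) count=0: revealed 4 new [(3,2) (3,3) (4,3) (4,4)] -> total=6

Answer: .....
.....
.....
..###
..###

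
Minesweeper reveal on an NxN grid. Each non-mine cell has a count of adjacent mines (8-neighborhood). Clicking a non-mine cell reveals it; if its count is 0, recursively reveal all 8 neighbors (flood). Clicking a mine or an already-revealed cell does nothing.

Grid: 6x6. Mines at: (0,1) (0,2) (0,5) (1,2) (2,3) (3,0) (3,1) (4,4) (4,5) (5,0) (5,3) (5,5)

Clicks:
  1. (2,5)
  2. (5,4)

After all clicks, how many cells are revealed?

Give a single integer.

Answer: 7

Derivation:
Click 1 (2,5) count=0: revealed 6 new [(1,4) (1,5) (2,4) (2,5) (3,4) (3,5)] -> total=6
Click 2 (5,4) count=4: revealed 1 new [(5,4)] -> total=7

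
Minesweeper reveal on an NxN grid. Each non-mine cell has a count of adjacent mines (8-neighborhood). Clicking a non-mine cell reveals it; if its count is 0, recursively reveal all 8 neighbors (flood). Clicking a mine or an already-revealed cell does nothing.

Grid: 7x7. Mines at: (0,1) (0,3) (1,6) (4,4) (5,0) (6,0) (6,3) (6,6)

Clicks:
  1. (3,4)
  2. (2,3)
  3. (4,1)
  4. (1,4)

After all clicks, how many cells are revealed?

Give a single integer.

Click 1 (3,4) count=1: revealed 1 new [(3,4)] -> total=1
Click 2 (2,3) count=0: revealed 24 new [(1,0) (1,1) (1,2) (1,3) (1,4) (1,5) (2,0) (2,1) (2,2) (2,3) (2,4) (2,5) (3,0) (3,1) (3,2) (3,3) (3,5) (4,0) (4,1) (4,2) (4,3) (5,1) (5,2) (5,3)] -> total=25
Click 3 (4,1) count=1: revealed 0 new [(none)] -> total=25
Click 4 (1,4) count=1: revealed 0 new [(none)] -> total=25

Answer: 25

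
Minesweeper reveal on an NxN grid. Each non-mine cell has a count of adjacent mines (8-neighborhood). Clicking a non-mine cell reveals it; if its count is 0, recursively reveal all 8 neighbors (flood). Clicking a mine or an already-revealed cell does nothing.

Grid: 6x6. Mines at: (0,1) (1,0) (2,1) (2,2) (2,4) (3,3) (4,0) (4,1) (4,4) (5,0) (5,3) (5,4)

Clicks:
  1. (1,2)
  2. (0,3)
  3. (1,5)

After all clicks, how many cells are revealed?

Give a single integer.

Click 1 (1,2) count=3: revealed 1 new [(1,2)] -> total=1
Click 2 (0,3) count=0: revealed 7 new [(0,2) (0,3) (0,4) (0,5) (1,3) (1,4) (1,5)] -> total=8
Click 3 (1,5) count=1: revealed 0 new [(none)] -> total=8

Answer: 8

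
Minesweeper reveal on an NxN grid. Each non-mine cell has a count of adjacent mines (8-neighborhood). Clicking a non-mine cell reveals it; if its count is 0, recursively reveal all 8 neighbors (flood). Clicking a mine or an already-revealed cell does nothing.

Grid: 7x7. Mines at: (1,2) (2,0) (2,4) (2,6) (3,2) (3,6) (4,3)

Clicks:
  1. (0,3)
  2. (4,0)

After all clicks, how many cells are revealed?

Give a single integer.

Answer: 23

Derivation:
Click 1 (0,3) count=1: revealed 1 new [(0,3)] -> total=1
Click 2 (4,0) count=0: revealed 22 new [(3,0) (3,1) (4,0) (4,1) (4,2) (4,4) (4,5) (4,6) (5,0) (5,1) (5,2) (5,3) (5,4) (5,5) (5,6) (6,0) (6,1) (6,2) (6,3) (6,4) (6,5) (6,6)] -> total=23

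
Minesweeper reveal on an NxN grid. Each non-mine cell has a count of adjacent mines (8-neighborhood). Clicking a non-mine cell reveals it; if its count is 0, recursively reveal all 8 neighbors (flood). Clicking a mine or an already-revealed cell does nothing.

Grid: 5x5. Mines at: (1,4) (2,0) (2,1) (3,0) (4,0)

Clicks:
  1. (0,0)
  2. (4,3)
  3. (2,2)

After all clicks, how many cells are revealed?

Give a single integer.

Click 1 (0,0) count=0: revealed 8 new [(0,0) (0,1) (0,2) (0,3) (1,0) (1,1) (1,2) (1,3)] -> total=8
Click 2 (4,3) count=0: revealed 11 new [(2,2) (2,3) (2,4) (3,1) (3,2) (3,3) (3,4) (4,1) (4,2) (4,3) (4,4)] -> total=19
Click 3 (2,2) count=1: revealed 0 new [(none)] -> total=19

Answer: 19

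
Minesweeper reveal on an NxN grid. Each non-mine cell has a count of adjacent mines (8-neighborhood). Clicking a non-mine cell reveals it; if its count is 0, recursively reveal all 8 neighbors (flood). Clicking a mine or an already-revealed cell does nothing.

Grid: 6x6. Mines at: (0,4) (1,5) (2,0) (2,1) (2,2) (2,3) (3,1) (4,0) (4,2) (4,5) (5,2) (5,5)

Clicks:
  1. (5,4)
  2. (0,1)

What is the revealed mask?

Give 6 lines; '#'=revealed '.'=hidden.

Answer: ####..
####..
......
......
......
....#.

Derivation:
Click 1 (5,4) count=2: revealed 1 new [(5,4)] -> total=1
Click 2 (0,1) count=0: revealed 8 new [(0,0) (0,1) (0,2) (0,3) (1,0) (1,1) (1,2) (1,3)] -> total=9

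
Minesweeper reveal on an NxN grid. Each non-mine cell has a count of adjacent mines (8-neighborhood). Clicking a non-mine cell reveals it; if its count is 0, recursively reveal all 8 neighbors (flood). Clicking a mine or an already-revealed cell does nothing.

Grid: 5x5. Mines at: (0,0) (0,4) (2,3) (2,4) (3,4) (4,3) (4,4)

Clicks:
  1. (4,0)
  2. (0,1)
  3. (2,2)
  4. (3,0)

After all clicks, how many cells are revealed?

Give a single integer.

Click 1 (4,0) count=0: revealed 12 new [(1,0) (1,1) (1,2) (2,0) (2,1) (2,2) (3,0) (3,1) (3,2) (4,0) (4,1) (4,2)] -> total=12
Click 2 (0,1) count=1: revealed 1 new [(0,1)] -> total=13
Click 3 (2,2) count=1: revealed 0 new [(none)] -> total=13
Click 4 (3,0) count=0: revealed 0 new [(none)] -> total=13

Answer: 13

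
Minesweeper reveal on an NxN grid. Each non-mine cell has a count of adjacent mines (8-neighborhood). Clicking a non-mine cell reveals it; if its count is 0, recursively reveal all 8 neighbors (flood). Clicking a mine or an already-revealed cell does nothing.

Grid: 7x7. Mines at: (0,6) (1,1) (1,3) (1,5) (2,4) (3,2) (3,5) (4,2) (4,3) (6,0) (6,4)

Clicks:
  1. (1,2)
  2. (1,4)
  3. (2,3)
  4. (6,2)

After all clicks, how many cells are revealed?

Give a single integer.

Click 1 (1,2) count=2: revealed 1 new [(1,2)] -> total=1
Click 2 (1,4) count=3: revealed 1 new [(1,4)] -> total=2
Click 3 (2,3) count=3: revealed 1 new [(2,3)] -> total=3
Click 4 (6,2) count=0: revealed 6 new [(5,1) (5,2) (5,3) (6,1) (6,2) (6,3)] -> total=9

Answer: 9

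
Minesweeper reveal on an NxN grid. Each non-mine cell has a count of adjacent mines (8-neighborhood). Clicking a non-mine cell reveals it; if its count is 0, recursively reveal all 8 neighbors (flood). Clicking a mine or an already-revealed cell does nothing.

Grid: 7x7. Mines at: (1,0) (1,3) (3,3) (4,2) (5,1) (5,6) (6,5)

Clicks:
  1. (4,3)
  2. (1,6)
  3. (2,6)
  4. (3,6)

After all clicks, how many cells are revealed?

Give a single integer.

Click 1 (4,3) count=2: revealed 1 new [(4,3)] -> total=1
Click 2 (1,6) count=0: revealed 15 new [(0,4) (0,5) (0,6) (1,4) (1,5) (1,6) (2,4) (2,5) (2,6) (3,4) (3,5) (3,6) (4,4) (4,5) (4,6)] -> total=16
Click 3 (2,6) count=0: revealed 0 new [(none)] -> total=16
Click 4 (3,6) count=0: revealed 0 new [(none)] -> total=16

Answer: 16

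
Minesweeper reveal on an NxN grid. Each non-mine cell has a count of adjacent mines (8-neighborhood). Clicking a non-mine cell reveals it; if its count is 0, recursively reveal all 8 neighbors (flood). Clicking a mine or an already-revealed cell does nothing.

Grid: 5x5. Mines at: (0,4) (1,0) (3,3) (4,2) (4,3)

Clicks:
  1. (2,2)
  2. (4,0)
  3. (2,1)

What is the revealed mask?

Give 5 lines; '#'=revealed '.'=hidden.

Answer: .....
.....
###..
##...
##...

Derivation:
Click 1 (2,2) count=1: revealed 1 new [(2,2)] -> total=1
Click 2 (4,0) count=0: revealed 6 new [(2,0) (2,1) (3,0) (3,1) (4,0) (4,1)] -> total=7
Click 3 (2,1) count=1: revealed 0 new [(none)] -> total=7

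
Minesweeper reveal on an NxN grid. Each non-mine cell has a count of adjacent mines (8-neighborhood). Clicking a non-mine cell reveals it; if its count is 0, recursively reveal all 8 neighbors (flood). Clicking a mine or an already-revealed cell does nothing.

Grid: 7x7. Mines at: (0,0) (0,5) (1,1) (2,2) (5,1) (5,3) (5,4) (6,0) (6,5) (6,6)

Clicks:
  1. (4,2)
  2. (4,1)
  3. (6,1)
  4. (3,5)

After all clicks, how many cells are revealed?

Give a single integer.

Answer: 21

Derivation:
Click 1 (4,2) count=2: revealed 1 new [(4,2)] -> total=1
Click 2 (4,1) count=1: revealed 1 new [(4,1)] -> total=2
Click 3 (6,1) count=2: revealed 1 new [(6,1)] -> total=3
Click 4 (3,5) count=0: revealed 18 new [(1,3) (1,4) (1,5) (1,6) (2,3) (2,4) (2,5) (2,6) (3,3) (3,4) (3,5) (3,6) (4,3) (4,4) (4,5) (4,6) (5,5) (5,6)] -> total=21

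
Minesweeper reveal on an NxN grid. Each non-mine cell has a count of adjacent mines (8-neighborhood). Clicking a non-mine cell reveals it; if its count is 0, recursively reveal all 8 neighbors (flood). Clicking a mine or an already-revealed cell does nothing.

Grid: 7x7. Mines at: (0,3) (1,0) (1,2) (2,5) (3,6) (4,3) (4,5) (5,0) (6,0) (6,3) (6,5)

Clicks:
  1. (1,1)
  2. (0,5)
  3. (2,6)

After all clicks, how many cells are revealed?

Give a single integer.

Answer: 8

Derivation:
Click 1 (1,1) count=2: revealed 1 new [(1,1)] -> total=1
Click 2 (0,5) count=0: revealed 6 new [(0,4) (0,5) (0,6) (1,4) (1,5) (1,6)] -> total=7
Click 3 (2,6) count=2: revealed 1 new [(2,6)] -> total=8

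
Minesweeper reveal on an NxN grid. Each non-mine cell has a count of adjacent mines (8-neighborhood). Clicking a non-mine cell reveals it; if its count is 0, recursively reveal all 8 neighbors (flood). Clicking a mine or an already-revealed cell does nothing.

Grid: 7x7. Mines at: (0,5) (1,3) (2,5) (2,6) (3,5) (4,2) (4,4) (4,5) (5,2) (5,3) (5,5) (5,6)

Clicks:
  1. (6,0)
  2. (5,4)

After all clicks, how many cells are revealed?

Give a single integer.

Answer: 19

Derivation:
Click 1 (6,0) count=0: revealed 18 new [(0,0) (0,1) (0,2) (1,0) (1,1) (1,2) (2,0) (2,1) (2,2) (3,0) (3,1) (3,2) (4,0) (4,1) (5,0) (5,1) (6,0) (6,1)] -> total=18
Click 2 (5,4) count=4: revealed 1 new [(5,4)] -> total=19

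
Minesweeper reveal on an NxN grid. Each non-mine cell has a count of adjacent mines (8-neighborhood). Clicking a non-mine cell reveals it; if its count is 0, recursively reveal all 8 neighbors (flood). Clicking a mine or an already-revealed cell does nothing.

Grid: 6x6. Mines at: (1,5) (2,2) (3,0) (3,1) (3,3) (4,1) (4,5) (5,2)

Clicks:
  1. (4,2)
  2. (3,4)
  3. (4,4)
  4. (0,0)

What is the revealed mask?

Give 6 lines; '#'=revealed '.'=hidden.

Answer: #####.
#####.
##....
....#.
..#.#.
......

Derivation:
Click 1 (4,2) count=4: revealed 1 new [(4,2)] -> total=1
Click 2 (3,4) count=2: revealed 1 new [(3,4)] -> total=2
Click 3 (4,4) count=2: revealed 1 new [(4,4)] -> total=3
Click 4 (0,0) count=0: revealed 12 new [(0,0) (0,1) (0,2) (0,3) (0,4) (1,0) (1,1) (1,2) (1,3) (1,4) (2,0) (2,1)] -> total=15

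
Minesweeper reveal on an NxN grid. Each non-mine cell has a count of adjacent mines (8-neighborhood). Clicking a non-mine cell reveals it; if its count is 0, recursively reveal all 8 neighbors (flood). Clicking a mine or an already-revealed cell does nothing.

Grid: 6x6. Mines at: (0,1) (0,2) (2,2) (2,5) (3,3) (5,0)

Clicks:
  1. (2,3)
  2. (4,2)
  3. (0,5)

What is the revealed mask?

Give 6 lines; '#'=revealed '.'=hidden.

Answer: ...###
...###
...#..
......
..#...
......

Derivation:
Click 1 (2,3) count=2: revealed 1 new [(2,3)] -> total=1
Click 2 (4,2) count=1: revealed 1 new [(4,2)] -> total=2
Click 3 (0,5) count=0: revealed 6 new [(0,3) (0,4) (0,5) (1,3) (1,4) (1,5)] -> total=8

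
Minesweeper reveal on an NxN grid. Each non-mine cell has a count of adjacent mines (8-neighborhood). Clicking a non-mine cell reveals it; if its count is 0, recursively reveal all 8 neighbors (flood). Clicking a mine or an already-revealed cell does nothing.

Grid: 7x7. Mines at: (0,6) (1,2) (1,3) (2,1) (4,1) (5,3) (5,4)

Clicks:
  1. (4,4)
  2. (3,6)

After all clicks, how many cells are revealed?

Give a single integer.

Answer: 22

Derivation:
Click 1 (4,4) count=2: revealed 1 new [(4,4)] -> total=1
Click 2 (3,6) count=0: revealed 21 new [(1,4) (1,5) (1,6) (2,2) (2,3) (2,4) (2,5) (2,6) (3,2) (3,3) (3,4) (3,5) (3,6) (4,2) (4,3) (4,5) (4,6) (5,5) (5,6) (6,5) (6,6)] -> total=22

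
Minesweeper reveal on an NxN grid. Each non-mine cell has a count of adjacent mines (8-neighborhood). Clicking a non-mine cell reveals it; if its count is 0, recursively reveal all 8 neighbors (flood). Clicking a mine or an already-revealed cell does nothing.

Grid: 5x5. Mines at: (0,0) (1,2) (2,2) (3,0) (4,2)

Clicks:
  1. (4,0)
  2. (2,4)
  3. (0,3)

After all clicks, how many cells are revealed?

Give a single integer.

Answer: 11

Derivation:
Click 1 (4,0) count=1: revealed 1 new [(4,0)] -> total=1
Click 2 (2,4) count=0: revealed 10 new [(0,3) (0,4) (1,3) (1,4) (2,3) (2,4) (3,3) (3,4) (4,3) (4,4)] -> total=11
Click 3 (0,3) count=1: revealed 0 new [(none)] -> total=11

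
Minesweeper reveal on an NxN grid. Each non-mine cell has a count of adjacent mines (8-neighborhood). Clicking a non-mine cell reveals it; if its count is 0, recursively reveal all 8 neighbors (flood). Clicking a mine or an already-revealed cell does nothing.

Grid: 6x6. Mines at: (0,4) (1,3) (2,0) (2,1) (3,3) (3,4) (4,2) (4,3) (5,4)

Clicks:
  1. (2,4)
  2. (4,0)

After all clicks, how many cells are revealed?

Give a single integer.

Click 1 (2,4) count=3: revealed 1 new [(2,4)] -> total=1
Click 2 (4,0) count=0: revealed 6 new [(3,0) (3,1) (4,0) (4,1) (5,0) (5,1)] -> total=7

Answer: 7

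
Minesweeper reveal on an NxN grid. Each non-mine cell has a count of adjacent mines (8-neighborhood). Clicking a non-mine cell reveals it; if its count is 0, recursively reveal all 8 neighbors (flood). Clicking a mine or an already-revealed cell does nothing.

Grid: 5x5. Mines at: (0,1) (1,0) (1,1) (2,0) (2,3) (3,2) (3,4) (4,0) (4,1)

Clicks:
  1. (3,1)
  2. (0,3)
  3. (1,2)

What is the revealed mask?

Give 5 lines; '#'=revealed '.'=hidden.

Click 1 (3,1) count=4: revealed 1 new [(3,1)] -> total=1
Click 2 (0,3) count=0: revealed 6 new [(0,2) (0,3) (0,4) (1,2) (1,3) (1,4)] -> total=7
Click 3 (1,2) count=3: revealed 0 new [(none)] -> total=7

Answer: ..###
..###
.....
.#...
.....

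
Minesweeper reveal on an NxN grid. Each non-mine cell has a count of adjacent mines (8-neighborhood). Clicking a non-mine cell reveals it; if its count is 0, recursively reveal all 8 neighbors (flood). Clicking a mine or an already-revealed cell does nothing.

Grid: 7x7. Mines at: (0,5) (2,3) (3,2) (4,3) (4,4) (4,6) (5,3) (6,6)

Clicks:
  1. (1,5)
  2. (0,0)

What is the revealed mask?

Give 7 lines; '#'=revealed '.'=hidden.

Click 1 (1,5) count=1: revealed 1 new [(1,5)] -> total=1
Click 2 (0,0) count=0: revealed 24 new [(0,0) (0,1) (0,2) (0,3) (0,4) (1,0) (1,1) (1,2) (1,3) (1,4) (2,0) (2,1) (2,2) (3,0) (3,1) (4,0) (4,1) (4,2) (5,0) (5,1) (5,2) (6,0) (6,1) (6,2)] -> total=25

Answer: #####..
######.
###....
##.....
###....
###....
###....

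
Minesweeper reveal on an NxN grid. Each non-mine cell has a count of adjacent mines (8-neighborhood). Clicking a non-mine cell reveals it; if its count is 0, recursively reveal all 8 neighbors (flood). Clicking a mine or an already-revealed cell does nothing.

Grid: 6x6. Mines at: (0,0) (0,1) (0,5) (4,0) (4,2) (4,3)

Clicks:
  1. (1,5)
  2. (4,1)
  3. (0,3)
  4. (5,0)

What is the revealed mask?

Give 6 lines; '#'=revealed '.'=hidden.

Answer: ..###.
######
######
######
.#..##
#...##

Derivation:
Click 1 (1,5) count=1: revealed 1 new [(1,5)] -> total=1
Click 2 (4,1) count=2: revealed 1 new [(4,1)] -> total=2
Click 3 (0,3) count=0: revealed 24 new [(0,2) (0,3) (0,4) (1,0) (1,1) (1,2) (1,3) (1,4) (2,0) (2,1) (2,2) (2,3) (2,4) (2,5) (3,0) (3,1) (3,2) (3,3) (3,4) (3,5) (4,4) (4,5) (5,4) (5,5)] -> total=26
Click 4 (5,0) count=1: revealed 1 new [(5,0)] -> total=27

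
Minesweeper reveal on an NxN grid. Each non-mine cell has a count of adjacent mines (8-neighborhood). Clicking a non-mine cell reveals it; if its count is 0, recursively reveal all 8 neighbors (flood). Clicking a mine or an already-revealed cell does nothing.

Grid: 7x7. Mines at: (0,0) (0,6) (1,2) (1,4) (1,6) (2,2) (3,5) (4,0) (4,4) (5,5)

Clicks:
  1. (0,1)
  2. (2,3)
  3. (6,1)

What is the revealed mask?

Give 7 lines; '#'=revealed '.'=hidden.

Click 1 (0,1) count=2: revealed 1 new [(0,1)] -> total=1
Click 2 (2,3) count=3: revealed 1 new [(2,3)] -> total=2
Click 3 (6,1) count=0: revealed 16 new [(3,1) (3,2) (3,3) (4,1) (4,2) (4,3) (5,0) (5,1) (5,2) (5,3) (5,4) (6,0) (6,1) (6,2) (6,3) (6,4)] -> total=18

Answer: .#.....
.......
...#...
.###...
.###...
#####..
#####..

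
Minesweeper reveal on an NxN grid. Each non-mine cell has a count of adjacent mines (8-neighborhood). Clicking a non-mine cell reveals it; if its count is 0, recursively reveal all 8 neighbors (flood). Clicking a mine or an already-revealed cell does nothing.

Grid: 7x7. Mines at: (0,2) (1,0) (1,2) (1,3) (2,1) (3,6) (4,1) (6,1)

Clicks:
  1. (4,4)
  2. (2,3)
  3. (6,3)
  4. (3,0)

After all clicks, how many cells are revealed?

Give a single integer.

Answer: 24

Derivation:
Click 1 (4,4) count=0: revealed 23 new [(2,2) (2,3) (2,4) (2,5) (3,2) (3,3) (3,4) (3,5) (4,2) (4,3) (4,4) (4,5) (4,6) (5,2) (5,3) (5,4) (5,5) (5,6) (6,2) (6,3) (6,4) (6,5) (6,6)] -> total=23
Click 2 (2,3) count=2: revealed 0 new [(none)] -> total=23
Click 3 (6,3) count=0: revealed 0 new [(none)] -> total=23
Click 4 (3,0) count=2: revealed 1 new [(3,0)] -> total=24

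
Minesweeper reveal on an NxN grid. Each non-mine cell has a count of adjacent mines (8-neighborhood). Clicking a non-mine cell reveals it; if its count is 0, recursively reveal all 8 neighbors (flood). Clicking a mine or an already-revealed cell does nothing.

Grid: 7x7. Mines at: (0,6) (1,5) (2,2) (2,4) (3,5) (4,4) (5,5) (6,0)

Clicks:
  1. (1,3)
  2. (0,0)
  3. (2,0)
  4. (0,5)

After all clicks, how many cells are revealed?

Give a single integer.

Answer: 30

Derivation:
Click 1 (1,3) count=2: revealed 1 new [(1,3)] -> total=1
Click 2 (0,0) count=0: revealed 28 new [(0,0) (0,1) (0,2) (0,3) (0,4) (1,0) (1,1) (1,2) (1,4) (2,0) (2,1) (3,0) (3,1) (3,2) (3,3) (4,0) (4,1) (4,2) (4,3) (5,0) (5,1) (5,2) (5,3) (5,4) (6,1) (6,2) (6,3) (6,4)] -> total=29
Click 3 (2,0) count=0: revealed 0 new [(none)] -> total=29
Click 4 (0,5) count=2: revealed 1 new [(0,5)] -> total=30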